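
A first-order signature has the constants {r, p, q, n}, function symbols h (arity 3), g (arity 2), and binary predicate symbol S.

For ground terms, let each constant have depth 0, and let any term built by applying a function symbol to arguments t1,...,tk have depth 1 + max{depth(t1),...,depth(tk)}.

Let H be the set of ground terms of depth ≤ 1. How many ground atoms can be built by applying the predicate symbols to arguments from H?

First count ground terms of depth ≤ 1.
Let N_k count ground terms of depth at most k. Each non-constant term of depth ≤ k is some function symbol applied to depth-≤(k−1) arguments, giving N_k = 4 + N_{k-1}^3 + N_{k-1}^2.
N_0 = 4
N_1 = 4 + 4^3 + 4^2 = 84
So |H| = 84.
A ground atom is a predicate applied to a tuple of terms from H, so the count is the sum over predicates of |H|^arity:
  S: 84^2 = 7056
Total ground atoms: 7056.

7056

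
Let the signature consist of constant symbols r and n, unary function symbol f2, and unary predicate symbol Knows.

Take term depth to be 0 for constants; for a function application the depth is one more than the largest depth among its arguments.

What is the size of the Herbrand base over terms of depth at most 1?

First count ground terms of depth ≤ 1.
Write N_k for the number of ground terms of depth ≤ k. A term of depth ≤ k is either a constant or a function symbol applied to arguments of depth ≤ k−1, so N_k = 2 + N_{k-1}.
N_0 = 2
N_1 = 2 + 2 = 4
Explicitly: r, n, f2(r), f2(n).
So |H| = 4.
For each predicate symbol, the number of ground atoms is |H| raised to its arity; summing:
  Knows: 4
Total ground atoms: 4.

4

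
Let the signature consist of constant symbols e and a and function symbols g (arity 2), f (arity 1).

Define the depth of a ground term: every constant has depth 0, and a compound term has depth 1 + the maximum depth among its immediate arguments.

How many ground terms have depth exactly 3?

5478

Let N_k = |{terms of depth ≤ k}|. Then N_0 = 2 and N_k = 2 + N_{k-1}^2 + N_{k-1} for k ≥ 1 (one summand per function symbol, arity giving the exponent).
N_0 = 2
N_1 = 2 + 2^2 + 2 = 8
N_2 = 2 + 8^2 + 8 = 74
N_3 = 2 + 74^2 + 74 = 5552
Terms of depth exactly 3: N_3 − N_2 = 5552 − 74 = 5478.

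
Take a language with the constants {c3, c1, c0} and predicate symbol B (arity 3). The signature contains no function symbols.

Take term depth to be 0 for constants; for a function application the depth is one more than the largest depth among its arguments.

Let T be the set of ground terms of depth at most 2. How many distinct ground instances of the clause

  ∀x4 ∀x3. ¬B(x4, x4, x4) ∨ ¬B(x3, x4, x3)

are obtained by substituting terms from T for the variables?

Ground terms of depth ≤ 2:
  With no function symbols every ground term is a constant, so there are exactly 3 ground terms at every depth bound.
  N_0 = 3
  N_1 = 3
  N_2 = 3
So there are 3 ground terms available for substitution.
The clause has 2 distinct variables (x4, x3), each appearing in the body. In the free term algebra distinct substitutions yield syntactically distinct ground instances.
Number of ground instances = 3^2 = 9.

9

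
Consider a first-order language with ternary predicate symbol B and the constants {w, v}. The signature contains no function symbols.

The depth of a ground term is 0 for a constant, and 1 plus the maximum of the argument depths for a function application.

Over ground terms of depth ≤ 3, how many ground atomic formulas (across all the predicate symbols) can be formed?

First count ground terms of depth ≤ 3.
With no function symbols every ground term is a constant, so there are exactly 2 ground terms at every depth bound.
N_0 = 2
N_1 = 2
N_2 = 2
N_3 = 2
Explicitly: w, v.
So |H| = 2.
Ground atoms are formed by filling each argument slot of a predicate with a term from H, so an r-ary predicate gives |H|^r atoms:
  B: 2^3 = 8
Total ground atoms: 8.

8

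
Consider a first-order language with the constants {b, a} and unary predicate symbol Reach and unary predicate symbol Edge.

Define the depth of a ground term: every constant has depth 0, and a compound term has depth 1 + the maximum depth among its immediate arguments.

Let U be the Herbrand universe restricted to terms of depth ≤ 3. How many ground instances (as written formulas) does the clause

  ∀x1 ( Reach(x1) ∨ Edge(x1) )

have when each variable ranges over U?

Ground terms of depth ≤ 3:
  With no function symbols every ground term is a constant, so there are exactly 2 ground terms at every depth bound.
  N_0 = 2
  N_1 = 2
  N_2 = 2
  N_3 = 2
So there are 2 ground terms available for substitution.
The clause has 1 distinct variable (x1), which appears in the body. In the free term algebra distinct substitutions yield syntactically distinct ground instances.
Number of ground instances = 2.

2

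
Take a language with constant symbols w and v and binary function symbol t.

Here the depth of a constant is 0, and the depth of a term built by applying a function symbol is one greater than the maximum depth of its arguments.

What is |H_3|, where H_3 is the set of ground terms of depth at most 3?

1446

Write N_k for the number of ground terms of depth ≤ k. A term of depth ≤ k is either a constant or a function symbol applied to arguments of depth ≤ k−1, so N_k = 2 + N_{k-1}^2.
N_0 = 2
N_1 = 2 + 2^2 = 6
N_2 = 2 + 6^2 = 38
N_3 = 2 + 38^2 = 1446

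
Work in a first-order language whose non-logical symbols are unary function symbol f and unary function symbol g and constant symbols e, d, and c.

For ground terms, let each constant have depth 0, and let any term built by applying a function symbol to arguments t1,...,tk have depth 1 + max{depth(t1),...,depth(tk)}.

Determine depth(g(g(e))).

2

depth(g(e)) = 1 + depth(e) = 1 + 0 = 1
depth(g(g(e))) = 1 + depth(g(e)) = 1 + 1 = 2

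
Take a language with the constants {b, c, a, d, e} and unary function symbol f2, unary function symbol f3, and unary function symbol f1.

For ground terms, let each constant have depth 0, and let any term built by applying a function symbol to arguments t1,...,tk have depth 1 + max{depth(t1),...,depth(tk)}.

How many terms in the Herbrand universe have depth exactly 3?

135

Let N_k count ground terms of depth at most k. Each non-constant term of depth ≤ k is some function symbol applied to depth-≤(k−1) arguments, giving N_k = 5 + N_{k-1} + N_{k-1} + N_{k-1}.
N_0 = 5
N_1 = 5 + 5 + 5 + 5 = 20
N_2 = 5 + 20 + 20 + 20 = 65
N_3 = 5 + 65 + 65 + 65 = 200
Terms of depth exactly 3: N_3 − N_2 = 200 − 65 = 135.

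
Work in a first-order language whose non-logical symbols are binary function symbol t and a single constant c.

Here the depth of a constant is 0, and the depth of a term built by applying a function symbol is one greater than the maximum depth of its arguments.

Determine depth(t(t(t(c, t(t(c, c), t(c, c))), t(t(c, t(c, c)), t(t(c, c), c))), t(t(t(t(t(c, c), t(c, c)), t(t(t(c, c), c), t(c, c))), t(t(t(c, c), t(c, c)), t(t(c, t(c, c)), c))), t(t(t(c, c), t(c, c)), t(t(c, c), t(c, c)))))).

7

depth(t(c, c)) = 1 + max(0, 0) = 1
depth(t(t(c, c), t(c, c))) = 1 + max(1, 1) = 2
depth(t(c, t(t(c, c), t(c, c)))) = 1 + max(0, 2) = 3
depth(t(c, t(c, c))) = 1 + max(0, 1) = 2
depth(t(t(c, c), c)) = 1 + max(1, 0) = 2
depth(t(t(c, t(c, c)), t(t(c, c), c))) = 1 + max(2, 2) = 3
depth(t(t(c, t(t(c, c), t(c, c))), t(t(c, t(c, c)), t(t(c, c), c)))) = 1 + max(3, 3) = 4
depth(t(t(t(c, c), c), t(c, c))) = 1 + max(2, 1) = 3
depth(t(t(t(c, c), t(c, c)), t(t(t(c, c), c), t(c, c)))) = 1 + max(2, 3) = 4
depth(t(t(c, t(c, c)), c)) = 1 + max(2, 0) = 3
depth(t(t(t(c, c), t(c, c)), t(t(c, t(c, c)), c))) = 1 + max(2, 3) = 4
depth(t(t(t(t(c, c), t(c, c)), t(t(t(c, c), c), t(c, c))), t(t(t(c, c), t(c, c)), t(t(c, t(c, c)), c)))) = 1 + max(4, 4) = 5
depth(t(t(t(c, c), t(c, c)), t(t(c, c), t(c, c)))) = 1 + max(2, 2) = 3
depth(t(t(t(t(t(c, c), t(c, c)), t(t(t(c, c), c), t(c, c))), t(t(t(c, c), t(c, c)), t(t(c, t(c, c)), c))), t(t(t(c, c), t(c, c)), t(t(c, c), t(c, c))))) = 1 + max(5, 3) = 6
depth(t(t(t(c, t(t(c, c), t(c, c))), t(t(c, t(c, c)), t(t(c, c), c))), t(t(t(t(t(c, c), t(c, c)), t(t(t(c, c), c), t(c, c))), t(t(t(c, c), t(c, c)), t(t(c, t(c, c)), c))), t(t(t(c, c), t(c, c)), t(t(c, c), t(c, c)))))) = 1 + max(4, 6) = 7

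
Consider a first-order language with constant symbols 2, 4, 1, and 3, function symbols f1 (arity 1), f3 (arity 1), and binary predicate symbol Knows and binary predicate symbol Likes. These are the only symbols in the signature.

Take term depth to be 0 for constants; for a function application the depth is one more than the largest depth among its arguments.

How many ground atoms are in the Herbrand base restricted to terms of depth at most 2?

1568

First count ground terms of depth ≤ 2.
Count level by level. With function symbols f1/1, f3/1, the terms of depth ≤ k are the 4 constants together with each function applied to depth-≤(k−1) tuples, so N_k = 4 + N_{k-1} + N_{k-1}.
N_0 = 4
N_1 = 4 + 4 + 4 = 12
N_2 = 4 + 12 + 12 = 28
So |H| = 28.
Each predicate of arity r yields |H|^r ground atoms (one per choice of an r-tuple from H):
  Knows: 28^2 = 784;  Likes: 28^2 = 784
Total ground atoms: 784 + 784 = 1568.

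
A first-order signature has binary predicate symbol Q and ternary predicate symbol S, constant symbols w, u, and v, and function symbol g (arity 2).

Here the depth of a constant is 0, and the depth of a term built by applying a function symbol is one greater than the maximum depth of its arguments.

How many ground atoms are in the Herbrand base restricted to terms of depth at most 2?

First count ground terms of depth ≤ 2.
Let N_k = |{terms of depth ≤ k}|. Then N_0 = 3 and N_k = 3 + N_{k-1}^2 for k ≥ 1 (one summand per function symbol, arity giving the exponent).
N_0 = 3
N_1 = 3 + 3^2 = 12
N_2 = 3 + 12^2 = 147
So |H| = 147.
A ground atom is a predicate applied to a tuple of terms from H, so the count is the sum over predicates of |H|^arity:
  Q: 147^2 = 21609;  S: 147^3 = 3176523
Total ground atoms: 21609 + 3176523 = 3198132.

3198132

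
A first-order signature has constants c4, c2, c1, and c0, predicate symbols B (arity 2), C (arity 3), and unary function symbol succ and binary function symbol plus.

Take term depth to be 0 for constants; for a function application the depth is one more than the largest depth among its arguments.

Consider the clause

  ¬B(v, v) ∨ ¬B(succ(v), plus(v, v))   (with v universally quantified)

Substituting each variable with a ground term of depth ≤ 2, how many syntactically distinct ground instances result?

Ground terms of depth ≤ 2:
  Let N_k count ground terms of depth at most k. Each non-constant term of depth ≤ k is some function symbol applied to depth-≤(k−1) arguments, giving N_k = 4 + N_{k-1} + N_{k-1}^2.
  N_0 = 4
  N_1 = 4 + 4 + 4^2 = 24
  N_2 = 4 + 24 + 24^2 = 604
So there are 604 ground terms available for substitution.
The body mentions the single quantified variable v; since ground terms form a free algebra, no two substitutions collapse to the same formula.
Number of ground instances = 604.

604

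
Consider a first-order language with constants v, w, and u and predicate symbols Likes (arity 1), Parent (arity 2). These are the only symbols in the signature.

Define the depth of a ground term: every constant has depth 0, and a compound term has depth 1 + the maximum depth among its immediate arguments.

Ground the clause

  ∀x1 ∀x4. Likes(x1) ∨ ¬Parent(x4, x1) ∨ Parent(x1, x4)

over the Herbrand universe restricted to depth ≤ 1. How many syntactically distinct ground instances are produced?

9

Ground terms of depth ≤ 1:
  With no function symbols every ground term is a constant, so there are exactly 3 ground terms at every depth bound.
  N_0 = 3
  N_1 = 3
So there are 3 ground terms available for substitution.
The body mentions every one of the 2 quantified variables; since ground terms form a free algebra, no two substitutions collapse to the same formula.
Number of ground instances = 3^2 = 9.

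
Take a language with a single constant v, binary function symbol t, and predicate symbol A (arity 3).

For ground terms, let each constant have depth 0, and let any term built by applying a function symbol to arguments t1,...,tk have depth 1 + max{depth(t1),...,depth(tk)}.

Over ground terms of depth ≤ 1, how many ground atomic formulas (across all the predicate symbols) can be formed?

First count ground terms of depth ≤ 1.
Count level by level. With function symbols t/2, the terms of depth ≤ k are the 1 constant together with each function applied to depth-≤(k−1) tuples, so N_k = 1 + N_{k-1}^2.
N_0 = 1
N_1 = 1 + 1^2 = 2
Explicitly: v, t(v, v).
So |H| = 2.
Each predicate of arity r yields |H|^r ground atoms (one per choice of an r-tuple from H):
  A: 2^3 = 8
Total ground atoms: 8.

8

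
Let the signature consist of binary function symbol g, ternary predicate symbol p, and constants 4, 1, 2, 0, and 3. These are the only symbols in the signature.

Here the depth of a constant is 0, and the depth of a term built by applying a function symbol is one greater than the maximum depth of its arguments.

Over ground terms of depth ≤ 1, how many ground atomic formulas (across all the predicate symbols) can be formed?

First count ground terms of depth ≤ 1.
Let N_k count ground terms of depth at most k. Each non-constant term of depth ≤ k is some function symbol applied to depth-≤(k−1) arguments, giving N_k = 5 + N_{k-1}^2.
N_0 = 5
N_1 = 5 + 5^2 = 30
So |H| = 30.
A ground atom is a predicate applied to a tuple of terms from H, so the count is the sum over predicates of |H|^arity:
  p: 30^3 = 27000
Total ground atoms: 27000.

27000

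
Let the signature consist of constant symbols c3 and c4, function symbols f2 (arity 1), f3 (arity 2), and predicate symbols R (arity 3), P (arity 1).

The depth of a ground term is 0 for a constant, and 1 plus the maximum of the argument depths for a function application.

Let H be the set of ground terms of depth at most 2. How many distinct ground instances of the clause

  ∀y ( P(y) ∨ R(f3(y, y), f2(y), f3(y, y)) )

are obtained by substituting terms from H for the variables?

Ground terms of depth ≤ 2:
  Write N_k for the number of ground terms of depth ≤ k. A term of depth ≤ k is either a constant or a function symbol applied to arguments of depth ≤ k−1, so N_k = 2 + N_{k-1} + N_{k-1}^2.
  N_0 = 2
  N_1 = 2 + 2 + 2^2 = 8
  N_2 = 2 + 8 + 8^2 = 74
So there are 74 ground terms available for substitution.
The clause has 1 distinct variable (y), which appears in the body. In the free term algebra distinct substitutions yield syntactically distinct ground instances.
Number of ground instances = 74.

74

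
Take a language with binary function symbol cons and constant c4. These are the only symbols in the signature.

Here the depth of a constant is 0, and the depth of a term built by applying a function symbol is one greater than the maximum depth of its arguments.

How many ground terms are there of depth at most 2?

5

Let N_k = |{terms of depth ≤ k}|. Then N_0 = 1 and N_k = 1 + N_{k-1}^2 for k ≥ 1 (one summand per function symbol, arity giving the exponent).
N_0 = 1
N_1 = 1 + 1^2 = 2
N_2 = 1 + 2^2 = 5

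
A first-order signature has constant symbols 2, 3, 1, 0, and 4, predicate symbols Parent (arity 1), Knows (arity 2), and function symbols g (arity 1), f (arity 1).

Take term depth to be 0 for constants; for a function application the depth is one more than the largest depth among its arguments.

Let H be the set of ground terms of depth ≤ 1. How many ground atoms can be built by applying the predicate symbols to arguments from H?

First count ground terms of depth ≤ 1.
Let N_k count ground terms of depth at most k. Each non-constant term of depth ≤ k is some function symbol applied to depth-≤(k−1) arguments, giving N_k = 5 + N_{k-1} + N_{k-1}.
N_0 = 5
N_1 = 5 + 5 + 5 = 15
So |H| = 15.
Each predicate of arity r yields |H|^r ground atoms (one per choice of an r-tuple from H):
  Parent: 15;  Knows: 15^2 = 225
Total ground atoms: 15 + 225 = 240.

240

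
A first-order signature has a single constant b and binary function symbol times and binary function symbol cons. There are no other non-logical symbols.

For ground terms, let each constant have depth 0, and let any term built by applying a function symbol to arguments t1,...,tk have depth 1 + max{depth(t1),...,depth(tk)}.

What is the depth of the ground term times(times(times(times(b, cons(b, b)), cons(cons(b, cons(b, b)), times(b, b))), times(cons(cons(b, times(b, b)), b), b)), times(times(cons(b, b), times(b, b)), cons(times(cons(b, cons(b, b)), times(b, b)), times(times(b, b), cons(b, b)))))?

6

depth(cons(b, b)) = 1 + max(0, 0) = 1
depth(times(b, cons(b, b))) = 1 + max(0, 1) = 2
depth(cons(b, cons(b, b))) = 1 + max(0, 1) = 2
depth(times(b, b)) = 1 + max(0, 0) = 1
depth(cons(cons(b, cons(b, b)), times(b, b))) = 1 + max(2, 1) = 3
depth(times(times(b, cons(b, b)), cons(cons(b, cons(b, b)), times(b, b)))) = 1 + max(2, 3) = 4
depth(cons(b, times(b, b))) = 1 + max(0, 1) = 2
depth(cons(cons(b, times(b, b)), b)) = 1 + max(2, 0) = 3
depth(times(cons(cons(b, times(b, b)), b), b)) = 1 + max(3, 0) = 4
depth(times(times(times(b, cons(b, b)), cons(cons(b, cons(b, b)), times(b, b))), times(cons(cons(b, times(b, b)), b), b))) = 1 + max(4, 4) = 5
depth(times(cons(b, b), times(b, b))) = 1 + max(1, 1) = 2
depth(times(cons(b, cons(b, b)), times(b, b))) = 1 + max(2, 1) = 3
depth(times(times(b, b), cons(b, b))) = 1 + max(1, 1) = 2
depth(cons(times(cons(b, cons(b, b)), times(b, b)), times(times(b, b), cons(b, b)))) = 1 + max(3, 2) = 4
depth(times(times(cons(b, b), times(b, b)), cons(times(cons(b, cons(b, b)), times(b, b)), times(times(b, b), cons(b, b))))) = 1 + max(2, 4) = 5
depth(times(times(times(times(b, cons(b, b)), cons(cons(b, cons(b, b)), times(b, b))), times(cons(cons(b, times(b, b)), b), b)), times(times(cons(b, b), times(b, b)), cons(times(cons(b, cons(b, b)), times(b, b)), times(times(b, b), cons(b, b)))))) = 1 + max(5, 5) = 6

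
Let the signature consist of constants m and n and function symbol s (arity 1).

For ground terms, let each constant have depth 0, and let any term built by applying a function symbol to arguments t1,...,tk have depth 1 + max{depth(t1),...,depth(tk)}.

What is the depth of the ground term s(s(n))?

depth(s(n)) = 1 + depth(n) = 1 + 0 = 1
depth(s(s(n))) = 1 + depth(s(n)) = 1 + 1 = 2

2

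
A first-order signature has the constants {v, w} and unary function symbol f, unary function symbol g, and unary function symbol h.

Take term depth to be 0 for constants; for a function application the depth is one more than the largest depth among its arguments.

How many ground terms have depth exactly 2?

If N_k denotes the number of depth-≤k ground terms, the 2 constants give N_0 = 2, and each function symbol of arity r contributes N_{k-1}^r new terms at level k: N_k = 2 + N_{k-1} + N_{k-1} + N_{k-1}.
N_0 = 2
N_1 = 2 + 2 + 2 + 2 = 8
N_2 = 2 + 8 + 8 + 8 = 26
Terms of depth exactly 2: N_2 − N_1 = 26 − 8 = 18.

18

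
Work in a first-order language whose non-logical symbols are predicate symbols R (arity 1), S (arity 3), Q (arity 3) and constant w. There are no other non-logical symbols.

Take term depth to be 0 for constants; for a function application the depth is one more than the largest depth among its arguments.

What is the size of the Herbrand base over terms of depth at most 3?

3

First count ground terms of depth ≤ 3.
With no function symbols every ground term is a constant, so there is exactly 1 ground term at every depth bound.
N_0 = 1
N_1 = 1
N_2 = 1
N_3 = 1
So |H| = 1.
A ground atom is a predicate applied to a tuple of terms from H, so the count is the sum over predicates of |H|^arity:
  R: 1;  S: 1^3 = 1;  Q: 1^3 = 1
Total ground atoms: 1 + 1 + 1 = 3.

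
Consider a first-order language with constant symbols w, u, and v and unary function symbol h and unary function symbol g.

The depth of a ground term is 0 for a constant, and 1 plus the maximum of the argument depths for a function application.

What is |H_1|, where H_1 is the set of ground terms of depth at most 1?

If N_k denotes the number of depth-≤k ground terms, the 3 constants give N_0 = 3, and each function symbol of arity r contributes N_{k-1}^r new terms at level k: N_k = 3 + N_{k-1} + N_{k-1}.
N_0 = 3
N_1 = 3 + 3 + 3 = 9
Explicitly: w, u, v, h(w), h(u), h(v), g(w), g(u), g(v).

9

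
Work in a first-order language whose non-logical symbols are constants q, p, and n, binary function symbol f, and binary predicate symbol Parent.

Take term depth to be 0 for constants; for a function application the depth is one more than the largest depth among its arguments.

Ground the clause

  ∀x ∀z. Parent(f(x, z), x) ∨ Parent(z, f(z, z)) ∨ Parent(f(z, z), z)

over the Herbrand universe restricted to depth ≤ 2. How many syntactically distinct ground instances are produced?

21609

Ground terms of depth ≤ 2:
  Count level by level. With function symbols f/2, the terms of depth ≤ k are the 3 constants together with each function applied to depth-≤(k−1) tuples, so N_k = 3 + N_{k-1}^2.
  N_0 = 3
  N_1 = 3 + 3^2 = 12
  N_2 = 3 + 12^2 = 147
So there are 147 ground terms available for substitution.
The clause has 2 distinct variables (x, z), each appearing in the body. In the free term algebra distinct substitutions yield syntactically distinct ground instances.
Number of ground instances = 147^2 = 21609.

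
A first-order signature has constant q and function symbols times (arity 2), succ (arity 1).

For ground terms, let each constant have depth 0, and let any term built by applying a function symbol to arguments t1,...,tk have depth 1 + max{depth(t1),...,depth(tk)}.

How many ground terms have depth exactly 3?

170

Let N_k = |{terms of depth ≤ k}|. Then N_0 = 1 and N_k = 1 + N_{k-1}^2 + N_{k-1} for k ≥ 1 (one summand per function symbol, arity giving the exponent).
N_0 = 1
N_1 = 1 + 1^2 + 1 = 3
N_2 = 1 + 3^2 + 3 = 13
N_3 = 1 + 13^2 + 13 = 183
Terms of depth exactly 3: N_3 − N_2 = 183 − 13 = 170.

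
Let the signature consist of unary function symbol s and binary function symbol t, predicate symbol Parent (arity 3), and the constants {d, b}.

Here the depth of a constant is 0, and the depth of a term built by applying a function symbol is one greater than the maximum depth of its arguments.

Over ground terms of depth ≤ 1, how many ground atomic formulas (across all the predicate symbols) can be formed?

512

First count ground terms of depth ≤ 1.
Let N_k count ground terms of depth at most k. Each non-constant term of depth ≤ k is some function symbol applied to depth-≤(k−1) arguments, giving N_k = 2 + N_{k-1} + N_{k-1}^2.
N_0 = 2
N_1 = 2 + 2 + 2^2 = 8
Explicitly: d, b, s(d), s(b), t(d, d), t(d, b), t(b, d), t(b, b).
So |H| = 8.
Ground atoms are formed by filling each argument slot of a predicate with a term from H, so an r-ary predicate gives |H|^r atoms:
  Parent: 8^3 = 512
Total ground atoms: 512.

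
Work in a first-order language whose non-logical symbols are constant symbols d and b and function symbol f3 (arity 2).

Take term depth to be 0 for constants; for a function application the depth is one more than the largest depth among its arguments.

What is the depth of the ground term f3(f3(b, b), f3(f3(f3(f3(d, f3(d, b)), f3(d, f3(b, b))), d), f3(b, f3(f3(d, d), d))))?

6

depth(f3(b, b)) = 1 + max(0, 0) = 1
depth(f3(d, b)) = 1 + max(0, 0) = 1
depth(f3(d, f3(d, b))) = 1 + max(0, 1) = 2
depth(f3(d, f3(b, b))) = 1 + max(0, 1) = 2
depth(f3(f3(d, f3(d, b)), f3(d, f3(b, b)))) = 1 + max(2, 2) = 3
depth(f3(f3(f3(d, f3(d, b)), f3(d, f3(b, b))), d)) = 1 + max(3, 0) = 4
depth(f3(d, d)) = 1 + max(0, 0) = 1
depth(f3(f3(d, d), d)) = 1 + max(1, 0) = 2
depth(f3(b, f3(f3(d, d), d))) = 1 + max(0, 2) = 3
depth(f3(f3(f3(f3(d, f3(d, b)), f3(d, f3(b, b))), d), f3(b, f3(f3(d, d), d)))) = 1 + max(4, 3) = 5
depth(f3(f3(b, b), f3(f3(f3(f3(d, f3(d, b)), f3(d, f3(b, b))), d), f3(b, f3(f3(d, d), d))))) = 1 + max(1, 5) = 6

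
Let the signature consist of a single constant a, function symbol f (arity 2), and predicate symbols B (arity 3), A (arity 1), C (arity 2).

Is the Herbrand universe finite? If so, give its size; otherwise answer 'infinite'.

The signature has at least one function symbol (f, arity 2) and at least one constant (a).
Iterating f gives infinitely many distinct ground terms: a, f(a, a), f(f(a, a), f(a, a)), ...
So the Herbrand universe is infinite.

infinite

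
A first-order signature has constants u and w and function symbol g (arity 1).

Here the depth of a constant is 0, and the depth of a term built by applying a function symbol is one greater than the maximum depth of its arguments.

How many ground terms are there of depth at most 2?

Let N_k = |{terms of depth ≤ k}|. Then N_0 = 2 and N_k = 2 + N_{k-1} for k ≥ 1 (one summand per function symbol, arity giving the exponent).
N_0 = 2
N_1 = 2 + 2 = 4
N_2 = 2 + 4 = 6
Explicitly: u, w, g(u), g(w), g(g(u)), g(g(w)).

6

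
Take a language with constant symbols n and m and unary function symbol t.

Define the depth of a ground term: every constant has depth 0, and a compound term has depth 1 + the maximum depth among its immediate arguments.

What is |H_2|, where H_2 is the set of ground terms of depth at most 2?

6

Let N_k = |{terms of depth ≤ k}|. Then N_0 = 2 and N_k = 2 + N_{k-1} for k ≥ 1 (one summand per function symbol, arity giving the exponent).
N_0 = 2
N_1 = 2 + 2 = 4
N_2 = 2 + 4 = 6
Explicitly: n, m, t(n), t(m), t(t(n)), t(t(m)).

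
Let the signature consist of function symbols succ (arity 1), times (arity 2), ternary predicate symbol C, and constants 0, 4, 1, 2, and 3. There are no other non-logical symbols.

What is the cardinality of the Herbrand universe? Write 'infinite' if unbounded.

The signature has at least one function symbol (succ, arity 1) and at least one constant (0).
Iterating succ gives infinitely many distinct ground terms: 0, succ(0), succ(succ(0)), ...
So the Herbrand universe is infinite.

infinite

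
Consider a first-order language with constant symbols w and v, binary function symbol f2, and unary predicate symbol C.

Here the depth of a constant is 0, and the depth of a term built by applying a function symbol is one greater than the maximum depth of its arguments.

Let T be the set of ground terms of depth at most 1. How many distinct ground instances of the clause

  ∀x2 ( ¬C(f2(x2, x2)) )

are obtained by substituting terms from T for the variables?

Ground terms of depth ≤ 1:
  Write N_k for the number of ground terms of depth ≤ k. A term of depth ≤ k is either a constant or a function symbol applied to arguments of depth ≤ k−1, so N_k = 2 + N_{k-1}^2.
  N_0 = 2
  N_1 = 2 + 2^2 = 6
  Explicitly: w, v, f2(w, w), f2(w, v), f2(v, w), f2(v, v).
So there are 6 ground terms available for substitution.
The body mentions the single quantified variable x2; since ground terms form a free algebra, no two substitutions collapse to the same formula.
Number of ground instances = 6.

6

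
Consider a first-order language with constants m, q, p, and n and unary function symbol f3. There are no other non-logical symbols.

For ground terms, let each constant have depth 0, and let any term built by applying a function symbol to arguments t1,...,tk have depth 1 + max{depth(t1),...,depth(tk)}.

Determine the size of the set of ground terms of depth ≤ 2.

Count level by level. With function symbols f3/1, the terms of depth ≤ k are the 4 constants together with each function applied to depth-≤(k−1) tuples, so N_k = 4 + N_{k-1}.
N_0 = 4
N_1 = 4 + 4 = 8
N_2 = 4 + 8 = 12
Explicitly: m, q, p, n, f3(m), f3(q), f3(p), f3(n), f3(f3(m)), f3(f3(q)), f3(f3(p)), f3(f3(n)).

12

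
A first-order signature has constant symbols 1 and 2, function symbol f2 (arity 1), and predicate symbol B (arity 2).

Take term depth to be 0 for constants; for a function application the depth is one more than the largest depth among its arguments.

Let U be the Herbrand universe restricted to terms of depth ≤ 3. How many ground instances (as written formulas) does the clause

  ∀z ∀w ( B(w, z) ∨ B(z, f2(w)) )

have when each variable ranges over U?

Ground terms of depth ≤ 3:
  Let N_k = |{terms of depth ≤ k}|. Then N_0 = 2 and N_k = 2 + N_{k-1} for k ≥ 1 (one summand per function symbol, arity giving the exponent).
  N_0 = 2
  N_1 = 2 + 2 = 4
  N_2 = 2 + 4 = 6
  N_3 = 2 + 6 = 8
  Explicitly: 1, 2, f2(1), f2(2), f2(f2(1)), f2(f2(2)), f2(f2(f2(1))), f2(f2(f2(2))).
So there are 8 ground terms available for substitution.
Each of z, w ranges independently over the available ground terms, and distinct assignments produce distinct instances.
Number of ground instances = 8^2 = 64.

64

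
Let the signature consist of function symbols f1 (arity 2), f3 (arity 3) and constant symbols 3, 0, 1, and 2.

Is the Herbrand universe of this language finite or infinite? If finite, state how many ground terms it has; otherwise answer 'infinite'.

The signature has at least one function symbol (f1, arity 2) and at least one constant (3).
Iterating f1 gives infinitely many distinct ground terms: 3, f1(3, 3), f1(f1(3, 3), f1(3, 3)), ...
So the Herbrand universe is infinite.

infinite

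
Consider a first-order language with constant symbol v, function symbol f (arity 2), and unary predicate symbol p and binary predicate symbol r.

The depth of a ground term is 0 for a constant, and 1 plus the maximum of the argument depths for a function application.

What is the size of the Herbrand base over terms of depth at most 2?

30

First count ground terms of depth ≤ 2.
Count level by level. With function symbols f/2, the terms of depth ≤ k are the 1 constant together with each function applied to depth-≤(k−1) tuples, so N_k = 1 + N_{k-1}^2.
N_0 = 1
N_1 = 1 + 1^2 = 2
N_2 = 1 + 2^2 = 5
So |H| = 5.
Each predicate of arity r yields |H|^r ground atoms (one per choice of an r-tuple from H):
  p: 5;  r: 5^2 = 25
Total ground atoms: 5 + 25 = 30.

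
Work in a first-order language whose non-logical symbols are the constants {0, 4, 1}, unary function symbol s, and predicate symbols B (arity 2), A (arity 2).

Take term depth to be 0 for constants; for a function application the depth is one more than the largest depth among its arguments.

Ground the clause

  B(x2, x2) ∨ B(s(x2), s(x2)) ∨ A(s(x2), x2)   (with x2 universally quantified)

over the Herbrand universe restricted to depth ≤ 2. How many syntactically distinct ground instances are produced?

9

Ground terms of depth ≤ 2:
  Write N_k for the number of ground terms of depth ≤ k. A term of depth ≤ k is either a constant or a function symbol applied to arguments of depth ≤ k−1, so N_k = 3 + N_{k-1}.
  N_0 = 3
  N_1 = 3 + 3 = 6
  N_2 = 3 + 6 = 9
  Explicitly: 0, 4, 1, s(0), s(4), s(1), s(s(0)), s(s(4)), s(s(1)).
So there are 9 ground terms available for substitution.
There is 1 variable to instantiate (x2),  occurring in at least one literal, so different choices give different ground instances.
Number of ground instances = 9.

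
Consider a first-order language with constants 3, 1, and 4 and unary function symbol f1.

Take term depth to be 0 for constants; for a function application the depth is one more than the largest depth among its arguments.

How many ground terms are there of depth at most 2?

9

Write N_k for the number of ground terms of depth ≤ k. A term of depth ≤ k is either a constant or a function symbol applied to arguments of depth ≤ k−1, so N_k = 3 + N_{k-1}.
N_0 = 3
N_1 = 3 + 3 = 6
N_2 = 3 + 6 = 9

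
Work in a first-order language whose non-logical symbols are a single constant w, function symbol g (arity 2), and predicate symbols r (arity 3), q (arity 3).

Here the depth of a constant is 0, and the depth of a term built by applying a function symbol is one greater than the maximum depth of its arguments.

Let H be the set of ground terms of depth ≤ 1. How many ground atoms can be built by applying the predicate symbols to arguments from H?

16

First count ground terms of depth ≤ 1.
Write N_k for the number of ground terms of depth ≤ k. A term of depth ≤ k is either a constant or a function symbol applied to arguments of depth ≤ k−1, so N_k = 1 + N_{k-1}^2.
N_0 = 1
N_1 = 1 + 1^2 = 2
So |H| = 2.
Ground atoms are formed by filling each argument slot of a predicate with a term from H, so an r-ary predicate gives |H|^r atoms:
  r: 2^3 = 8;  q: 2^3 = 8
Total ground atoms: 8 + 8 = 16.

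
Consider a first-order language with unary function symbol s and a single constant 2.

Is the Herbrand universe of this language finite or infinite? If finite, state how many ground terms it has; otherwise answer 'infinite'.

The signature has at least one function symbol (s, arity 1) and at least one constant (2).
Iterating s gives infinitely many distinct ground terms: 2, s(2), s(s(2)), ...
So the Herbrand universe is infinite.

infinite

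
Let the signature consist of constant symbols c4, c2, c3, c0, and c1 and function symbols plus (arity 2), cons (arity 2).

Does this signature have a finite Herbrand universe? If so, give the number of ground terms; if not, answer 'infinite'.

infinite

The signature has at least one function symbol (plus, arity 2) and at least one constant (c4).
Iterating plus gives infinitely many distinct ground terms: c4, plus(c4, c4), plus(plus(c4, c4), plus(c4, c4)), ...
So the Herbrand universe is infinite.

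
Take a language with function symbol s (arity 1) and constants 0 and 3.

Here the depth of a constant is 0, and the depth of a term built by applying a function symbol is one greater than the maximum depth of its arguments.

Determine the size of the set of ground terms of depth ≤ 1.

If N_k denotes the number of depth-≤k ground terms, the 2 constants give N_0 = 2, and each function symbol of arity r contributes N_{k-1}^r new terms at level k: N_k = 2 + N_{k-1}.
N_0 = 2
N_1 = 2 + 2 = 4
Explicitly: 0, 3, s(0), s(3).

4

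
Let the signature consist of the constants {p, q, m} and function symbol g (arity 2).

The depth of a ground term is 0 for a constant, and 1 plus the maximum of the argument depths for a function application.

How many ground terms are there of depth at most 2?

Count level by level. With function symbols g/2, the terms of depth ≤ k are the 3 constants together with each function applied to depth-≤(k−1) tuples, so N_k = 3 + N_{k-1}^2.
N_0 = 3
N_1 = 3 + 3^2 = 12
N_2 = 3 + 12^2 = 147

147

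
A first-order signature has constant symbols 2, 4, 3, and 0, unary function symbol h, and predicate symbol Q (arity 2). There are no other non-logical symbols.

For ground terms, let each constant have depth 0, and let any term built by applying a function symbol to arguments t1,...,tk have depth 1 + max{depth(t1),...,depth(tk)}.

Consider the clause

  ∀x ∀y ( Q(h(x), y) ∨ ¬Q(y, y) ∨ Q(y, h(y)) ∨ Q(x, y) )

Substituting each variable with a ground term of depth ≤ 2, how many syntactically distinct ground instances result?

Ground terms of depth ≤ 2:
  Let N_k count ground terms of depth at most k. Each non-constant term of depth ≤ k is some function symbol applied to depth-≤(k−1) arguments, giving N_k = 4 + N_{k-1}.
  N_0 = 4
  N_1 = 4 + 4 = 8
  N_2 = 4 + 8 = 12
So there are 12 ground terms available for substitution.
There are 2 variables to instantiate (x, y), each occurring in at least one literal, so different choices give different ground instances.
Number of ground instances = 12^2 = 144.

144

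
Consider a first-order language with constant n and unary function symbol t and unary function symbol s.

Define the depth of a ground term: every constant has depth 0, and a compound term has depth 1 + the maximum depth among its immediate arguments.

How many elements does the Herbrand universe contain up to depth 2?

Write N_k for the number of ground terms of depth ≤ k. A term of depth ≤ k is either a constant or a function symbol applied to arguments of depth ≤ k−1, so N_k = 1 + N_{k-1} + N_{k-1}.
N_0 = 1
N_1 = 1 + 1 + 1 = 3
N_2 = 1 + 3 + 3 = 7
Explicitly: n, t(n), t(t(n)), t(s(n)), s(n), s(t(n)), s(s(n)).

7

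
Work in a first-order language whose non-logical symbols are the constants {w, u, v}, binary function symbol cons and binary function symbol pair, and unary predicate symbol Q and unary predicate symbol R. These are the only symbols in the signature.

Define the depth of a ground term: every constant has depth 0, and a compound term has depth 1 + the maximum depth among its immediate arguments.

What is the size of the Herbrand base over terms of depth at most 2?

1770

First count ground terms of depth ≤ 2.
Let N_k count ground terms of depth at most k. Each non-constant term of depth ≤ k is some function symbol applied to depth-≤(k−1) arguments, giving N_k = 3 + N_{k-1}^2 + N_{k-1}^2.
N_0 = 3
N_1 = 3 + 3^2 + 3^2 = 21
N_2 = 3 + 21^2 + 21^2 = 885
So |H| = 885.
For each predicate symbol, the number of ground atoms is |H| raised to its arity; summing:
  Q: 885;  R: 885
Total ground atoms: 885 + 885 = 1770.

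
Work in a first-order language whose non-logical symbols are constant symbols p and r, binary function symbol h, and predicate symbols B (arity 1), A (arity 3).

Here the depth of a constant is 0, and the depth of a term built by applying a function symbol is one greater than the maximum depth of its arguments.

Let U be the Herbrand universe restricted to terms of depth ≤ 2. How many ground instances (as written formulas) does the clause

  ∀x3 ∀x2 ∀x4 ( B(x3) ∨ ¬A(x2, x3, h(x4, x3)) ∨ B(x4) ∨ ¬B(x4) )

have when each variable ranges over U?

Ground terms of depth ≤ 2:
  Write N_k for the number of ground terms of depth ≤ k. A term of depth ≤ k is either a constant or a function symbol applied to arguments of depth ≤ k−1, so N_k = 2 + N_{k-1}^2.
  N_0 = 2
  N_1 = 2 + 2^2 = 6
  N_2 = 2 + 6^2 = 38
So there are 38 ground terms available for substitution.
The clause has 3 distinct variables (x3, x2, x4), each appearing in the body. In the free term algebra distinct substitutions yield syntactically distinct ground instances.
Number of ground instances = 38^3 = 54872.

54872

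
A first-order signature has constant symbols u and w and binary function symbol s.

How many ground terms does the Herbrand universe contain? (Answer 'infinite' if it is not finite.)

infinite

The signature has at least one function symbol (s, arity 2) and at least one constant (u).
Iterating s gives infinitely many distinct ground terms: u, s(u, u), s(s(u, u), s(u, u)), ...
So the Herbrand universe is infinite.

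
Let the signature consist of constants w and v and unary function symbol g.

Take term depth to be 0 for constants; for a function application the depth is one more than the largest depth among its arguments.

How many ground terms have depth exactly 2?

Let N_k count ground terms of depth at most k. Each non-constant term of depth ≤ k is some function symbol applied to depth-≤(k−1) arguments, giving N_k = 2 + N_{k-1}.
N_0 = 2
N_1 = 2 + 2 = 4
N_2 = 2 + 4 = 6
Terms of depth exactly 2: N_2 − N_1 = 6 − 4 = 2.

2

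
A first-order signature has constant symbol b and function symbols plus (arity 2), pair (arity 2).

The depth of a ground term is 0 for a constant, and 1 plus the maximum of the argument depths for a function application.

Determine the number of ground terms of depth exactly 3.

704

Write N_k for the number of ground terms of depth ≤ k. A term of depth ≤ k is either a constant or a function symbol applied to arguments of depth ≤ k−1, so N_k = 1 + N_{k-1}^2 + N_{k-1}^2.
N_0 = 1
N_1 = 1 + 1^2 + 1^2 = 3
N_2 = 1 + 3^2 + 3^2 = 19
N_3 = 1 + 19^2 + 19^2 = 723
Terms of depth exactly 3: N_3 − N_2 = 723 − 19 = 704.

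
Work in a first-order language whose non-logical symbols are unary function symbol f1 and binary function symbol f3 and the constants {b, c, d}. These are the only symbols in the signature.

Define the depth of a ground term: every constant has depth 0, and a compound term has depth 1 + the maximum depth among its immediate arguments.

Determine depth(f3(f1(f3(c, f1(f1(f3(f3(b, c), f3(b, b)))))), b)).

depth(f3(b, c)) = 1 + max(0, 0) = 1
depth(f3(b, b)) = 1 + max(0, 0) = 1
depth(f3(f3(b, c), f3(b, b))) = 1 + max(1, 1) = 2
depth(f1(f3(f3(b, c), f3(b, b)))) = 1 + depth(f3(f3(b, c), f3(b, b))) = 1 + 2 = 3
depth(f1(f1(f3(f3(b, c), f3(b, b))))) = 1 + depth(f1(f3(f3(b, c), f3(b, b)))) = 1 + 3 = 4
depth(f3(c, f1(f1(f3(f3(b, c), f3(b, b)))))) = 1 + max(0, 4) = 5
depth(f1(f3(c, f1(f1(f3(f3(b, c), f3(b, b))))))) = 1 + depth(f3(c, f1(f1(f3(f3(b, c), f3(b, b)))))) = 1 + 5 = 6
depth(f3(f1(f3(c, f1(f1(f3(f3(b, c), f3(b, b)))))), b)) = 1 + max(6, 0) = 7

7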